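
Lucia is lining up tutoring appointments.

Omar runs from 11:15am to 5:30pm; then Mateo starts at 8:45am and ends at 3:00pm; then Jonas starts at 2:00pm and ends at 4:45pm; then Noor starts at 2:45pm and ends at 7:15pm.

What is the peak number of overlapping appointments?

4

Walk through starts and ends in time order (an end at T is processed before a start at T):
8:45am start Mateo → 1
11:15am start Omar → 2
2:00pm start Jonas → 3
2:45pm start Noor → 4
3:00pm end Mateo → 3
4:45pm end Jonas → 2
5:30pm end Omar → 1
7:15pm end Noor → 0
Peak is 4, at 2:45pm (Jonas, Mateo, Noor, Omar).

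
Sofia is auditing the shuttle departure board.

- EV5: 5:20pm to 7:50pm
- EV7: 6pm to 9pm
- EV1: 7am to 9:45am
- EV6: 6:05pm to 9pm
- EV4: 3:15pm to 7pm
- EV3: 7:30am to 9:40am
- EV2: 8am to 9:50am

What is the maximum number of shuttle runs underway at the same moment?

Walk through starts and ends in time order (an end at T is processed before a start at T):
7am start EV1 → 1
7:30am start EV3 → 2
8am start EV2 → 3
9:40am end EV3 → 2
9:45am end EV1 → 1
9:50am end EV2 → 0
3:15pm start EV4 → 1
5:20pm start EV5 → 2
6pm start EV7 → 3
6:05pm start EV6 → 4
7pm end EV4 → 3
7:50pm end EV5 → 2
9pm end EV6 → 1
9pm end EV7 → 0
Peak is 4, at 6:05pm (EV4, EV5, EV6, EV7).

4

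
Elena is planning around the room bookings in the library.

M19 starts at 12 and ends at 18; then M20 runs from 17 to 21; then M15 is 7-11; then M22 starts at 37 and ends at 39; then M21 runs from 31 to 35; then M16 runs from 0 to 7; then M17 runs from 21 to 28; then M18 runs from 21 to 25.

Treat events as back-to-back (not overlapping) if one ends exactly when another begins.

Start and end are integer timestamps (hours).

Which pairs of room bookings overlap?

Sorted by start: M16, M15, M19, M20, M17, M18, M21, M22.
M15 starts exactly when M16 ends (back-to-back, no overlap); M16 is clear from here.
M19 starts after M15 ends; M15 is clear from here.
M20 starts before M19 ends → M19 and M20 overlap.
M17 starts after M19 ends; M19 is clear from here.
M17 starts exactly when M20 ends (back-to-back, no overlap); M20 is clear from here.
M18 starts before M17 ends → M17 and M18 overlap.
M21 starts after M17 ends; M17 is clear from here.
M21 starts after M18 ends; M18 is clear from here.
M22 starts after M21 ends.

M17 & M18, M19 & M20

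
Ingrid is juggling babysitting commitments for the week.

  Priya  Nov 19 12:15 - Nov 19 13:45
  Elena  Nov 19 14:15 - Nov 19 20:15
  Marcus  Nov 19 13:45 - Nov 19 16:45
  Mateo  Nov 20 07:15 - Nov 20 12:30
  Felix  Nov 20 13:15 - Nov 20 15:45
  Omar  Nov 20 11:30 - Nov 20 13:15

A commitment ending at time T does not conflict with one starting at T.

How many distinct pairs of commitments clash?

Two intervals overlap when each starts before the other ends.
Sorted by start: Priya, Marcus, Elena, Mateo, Omar, Felix.
Marcus starts exactly when Priya ends (back-to-back, no overlap), so Priya has no further overlaps.
Elena starts before Marcus ends → Marcus and Elena overlap.
Mateo starts after Marcus ends, so Marcus has no further overlaps.
Mateo starts after Elena ends, so Elena has no further overlaps.
Omar starts before Mateo ends → Mateo and Omar overlap.
Felix starts after Mateo ends.
Felix starts exactly when Omar ends (back-to-back, no overlap).
Overlapping pairs: Elena & Marcus, Mateo & Omar — 2 in total.

2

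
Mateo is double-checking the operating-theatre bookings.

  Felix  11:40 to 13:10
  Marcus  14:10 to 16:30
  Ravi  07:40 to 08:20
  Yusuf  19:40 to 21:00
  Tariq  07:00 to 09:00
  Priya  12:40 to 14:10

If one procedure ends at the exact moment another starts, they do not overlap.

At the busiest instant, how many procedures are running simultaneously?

2

Sort all start/end points and keep a running count:
07:00 start Tariq → 1
07:40 start Ravi → 2
08:20 end Ravi → 1
09:00 end Tariq → 0
11:40 start Felix → 1
12:40 start Priya → 2
13:10 end Felix → 1
14:10 end Priya → 0
14:10 start Marcus → 1
16:30 end Marcus → 0
19:40 start Yusuf → 1
21:00 end Yusuf → 0
Peak is 2, at 07:40 (Ravi, Tariq).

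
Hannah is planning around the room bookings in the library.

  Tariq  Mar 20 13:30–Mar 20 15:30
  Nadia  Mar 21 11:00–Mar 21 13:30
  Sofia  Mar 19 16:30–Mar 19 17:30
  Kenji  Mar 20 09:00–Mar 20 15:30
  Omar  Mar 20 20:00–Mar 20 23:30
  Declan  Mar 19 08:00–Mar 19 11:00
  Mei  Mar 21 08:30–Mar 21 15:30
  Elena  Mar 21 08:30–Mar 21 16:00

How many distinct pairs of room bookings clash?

4

Check each pair: they overlap iff neither finishes before the other starts.
Sorted by start: Declan, Sofia, Kenji, Tariq, Omar, Mei, Elena, Nadia.
Sofia starts after Declan ends, so nothing later overlaps Declan either.
Kenji starts after Sofia ends, so nothing later overlaps Sofia either.
Tariq starts before Kenji ends → Kenji and Tariq overlap.
Omar starts after Kenji ends, so nothing later overlaps Kenji either.
Omar starts after Tariq ends, so nothing later overlaps Tariq either.
Mei starts after Omar ends, so nothing later overlaps Omar either.
Elena starts before Mei ends → Mei and Elena overlap.
Nadia starts before Mei ends → Mei and Nadia overlap.
Nadia starts before Elena ends → Elena and Nadia overlap.
Overlapping pairs: Elena & Mei, Elena & Nadia, Kenji & Tariq, Mei & Nadia — 4 in total.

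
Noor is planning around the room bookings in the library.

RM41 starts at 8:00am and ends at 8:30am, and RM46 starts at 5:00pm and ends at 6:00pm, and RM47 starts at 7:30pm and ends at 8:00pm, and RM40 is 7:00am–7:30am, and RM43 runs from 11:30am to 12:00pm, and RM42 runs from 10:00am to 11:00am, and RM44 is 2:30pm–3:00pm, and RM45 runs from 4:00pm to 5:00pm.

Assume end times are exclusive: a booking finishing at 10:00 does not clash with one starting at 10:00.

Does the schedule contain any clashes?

No

Sorted by start: RM40, RM41, RM42, RM43, RM44, RM45, RM46, RM47.
RM41 starts after RM40 ends, so RM40 has no further overlaps.
RM42 starts after RM41 ends, so RM41 has no further overlaps.
RM43 starts after RM42 ends, so RM42 has no further overlaps.
RM44 starts after RM43 ends, so RM43 has no further overlaps.
RM45 starts after RM44 ends, so RM44 has no further overlaps.
RM46 starts exactly when RM45 ends (back-to-back, no overlap), so RM45 has no further overlaps.
RM47 starts after RM46 ends.
Every pair is clear; the schedule has no overlaps.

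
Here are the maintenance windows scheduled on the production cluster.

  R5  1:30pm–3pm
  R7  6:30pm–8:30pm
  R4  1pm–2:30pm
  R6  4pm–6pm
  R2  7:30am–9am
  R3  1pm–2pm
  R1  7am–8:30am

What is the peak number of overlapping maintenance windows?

3

Walk through starts and ends in time order (an end at T is processed before a start at T):
7am start R1 → 1
7:30am start R2 → 2
8:30am end R1 → 1
9am end R2 → 0
1pm start R3 → 1
1pm start R4 → 2
1:30pm start R5 → 3
2pm end R3 → 2
2:30pm end R4 → 1
3pm end R5 → 0
4pm start R6 → 1
6pm end R6 → 0
6:30pm start R7 → 1
8:30pm end R7 → 0
Peak is 3, at 1:30pm (R3, R4, R5).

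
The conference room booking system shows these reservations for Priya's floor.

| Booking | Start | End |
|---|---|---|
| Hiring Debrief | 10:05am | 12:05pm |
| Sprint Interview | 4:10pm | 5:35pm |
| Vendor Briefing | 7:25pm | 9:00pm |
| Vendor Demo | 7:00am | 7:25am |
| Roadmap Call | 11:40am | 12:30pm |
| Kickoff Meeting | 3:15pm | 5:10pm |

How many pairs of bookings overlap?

2

Sorted by start: Vendor Demo, Hiring Debrief, Roadmap Call, Kickoff Meeting, Sprint Interview, Vendor Briefing.
Hiring Debrief starts after Vendor Demo ends, so nothing later overlaps Vendor Demo either.
Roadmap Call starts before Hiring Debrief ends → Hiring Debrief and Roadmap Call overlap.
Kickoff Meeting starts after Hiring Debrief ends, so nothing later overlaps Hiring Debrief either.
Kickoff Meeting starts after Roadmap Call ends, so nothing later overlaps Roadmap Call either.
Sprint Interview starts before Kickoff Meeting ends → Kickoff Meeting and Sprint Interview overlap.
Vendor Briefing starts after Kickoff Meeting ends.
Vendor Briefing starts after Sprint Interview ends.
Overlapping pairs: Hiring Debrief & Roadmap Call, Kickoff Meeting & Sprint Interview — 2 in total.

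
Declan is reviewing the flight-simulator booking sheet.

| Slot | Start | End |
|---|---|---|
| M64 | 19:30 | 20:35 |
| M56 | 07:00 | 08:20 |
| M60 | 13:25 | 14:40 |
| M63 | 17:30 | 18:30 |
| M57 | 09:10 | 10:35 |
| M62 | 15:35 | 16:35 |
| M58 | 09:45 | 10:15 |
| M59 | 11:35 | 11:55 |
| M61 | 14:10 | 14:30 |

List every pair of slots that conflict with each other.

M57 & M58, M60 & M61

Check each pair: they overlap iff neither finishes before the other starts.
Sorted by start: M56, M57, M58, M59, M60, M61, M62, M63, M64.
M57 starts after M56 ends — done with M56.
M58 starts before M57 ends → M57 and M58 overlap.
M59 starts after M57 ends — done with M57.
M59 starts after M58 ends — done with M58.
M60 starts after M59 ends — done with M59.
M61 starts before M60 ends → M60 and M61 overlap.
M62 starts after M60 ends — done with M60.
M62 starts after M61 ends — done with M61.
M63 starts after M62 ends — done with M62.
M64 starts after M63 ends.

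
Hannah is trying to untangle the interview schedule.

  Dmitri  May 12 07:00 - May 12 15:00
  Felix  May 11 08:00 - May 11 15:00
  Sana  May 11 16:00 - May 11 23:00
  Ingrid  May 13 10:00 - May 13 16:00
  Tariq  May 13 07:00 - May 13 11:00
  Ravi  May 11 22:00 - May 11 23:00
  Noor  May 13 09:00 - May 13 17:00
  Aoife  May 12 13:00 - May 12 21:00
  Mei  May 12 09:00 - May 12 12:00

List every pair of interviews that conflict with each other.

Aoife & Dmitri, Dmitri & Mei, Ingrid & Noor, Ingrid & Tariq, Noor & Tariq, Ravi & Sana

Sorted by start: Felix, Sana, Ravi, Dmitri, Mei, Aoife, Tariq, Noor, Ingrid.
Sana starts after Felix ends; Felix is clear from here.
Ravi starts before Sana ends → Sana and Ravi overlap.
Dmitri starts after Sana ends; Sana is clear from here.
Dmitri starts after Ravi ends; Ravi is clear from here.
Mei starts before Dmitri ends → Dmitri and Mei overlap.
Aoife starts before Dmitri ends → Dmitri and Aoife overlap.
Tariq starts after Dmitri ends; Dmitri is clear from here.
Aoife starts after Mei ends; Mei is clear from here.
Tariq starts after Aoife ends; Aoife is clear from here.
Noor starts before Tariq ends → Tariq and Noor overlap.
Ingrid starts before Tariq ends → Tariq and Ingrid overlap.
Ingrid starts before Noor ends → Noor and Ingrid overlap.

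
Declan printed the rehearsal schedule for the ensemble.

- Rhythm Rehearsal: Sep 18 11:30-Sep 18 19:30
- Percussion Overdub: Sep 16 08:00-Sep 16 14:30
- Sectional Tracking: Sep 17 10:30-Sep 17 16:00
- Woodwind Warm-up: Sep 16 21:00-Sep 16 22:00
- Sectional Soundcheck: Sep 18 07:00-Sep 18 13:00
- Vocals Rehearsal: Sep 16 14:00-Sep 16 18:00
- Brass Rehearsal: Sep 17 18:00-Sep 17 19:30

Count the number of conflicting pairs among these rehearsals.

Sorted by start: Percussion Overdub, Vocals Rehearsal, Woodwind Warm-up, Sectional Tracking, Brass Rehearsal, Sectional Soundcheck, Rhythm Rehearsal.
Vocals Rehearsal starts before Percussion Overdub ends → Percussion Overdub and Vocals Rehearsal overlap.
Woodwind Warm-up starts after Percussion Overdub ends; Percussion Overdub is clear from here.
Woodwind Warm-up starts after Vocals Rehearsal ends; Vocals Rehearsal is clear from here.
Sectional Tracking starts after Woodwind Warm-up ends; Woodwind Warm-up is clear from here.
Brass Rehearsal starts after Sectional Tracking ends; Sectional Tracking is clear from here.
Sectional Soundcheck starts after Brass Rehearsal ends; Brass Rehearsal is clear from here.
Rhythm Rehearsal starts before Sectional Soundcheck ends → Sectional Soundcheck and Rhythm Rehearsal overlap.
Overlapping pairs: Percussion Overdub & Vocals Rehearsal, Rhythm Rehearsal & Sectional Soundcheck — 2 in total.

2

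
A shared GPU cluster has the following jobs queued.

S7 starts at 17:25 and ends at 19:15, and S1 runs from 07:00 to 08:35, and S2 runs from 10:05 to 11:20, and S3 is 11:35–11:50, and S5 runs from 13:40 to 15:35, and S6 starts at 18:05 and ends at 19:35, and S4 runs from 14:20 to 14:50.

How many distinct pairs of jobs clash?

Sorted by start: S1, S2, S3, S5, S4, S7, S6.
S2 starts after S1 ends — done with S1.
S3 starts after S2 ends — done with S2.
S5 starts after S3 ends — done with S3.
S4 starts before S5 ends → S5 and S4 overlap.
S7 starts after S5 ends — done with S5.
S7 starts after S4 ends — done with S4.
S6 starts before S7 ends → S7 and S6 overlap.
Overlapping pairs: S4 & S5, S6 & S7 — 2 in total.

2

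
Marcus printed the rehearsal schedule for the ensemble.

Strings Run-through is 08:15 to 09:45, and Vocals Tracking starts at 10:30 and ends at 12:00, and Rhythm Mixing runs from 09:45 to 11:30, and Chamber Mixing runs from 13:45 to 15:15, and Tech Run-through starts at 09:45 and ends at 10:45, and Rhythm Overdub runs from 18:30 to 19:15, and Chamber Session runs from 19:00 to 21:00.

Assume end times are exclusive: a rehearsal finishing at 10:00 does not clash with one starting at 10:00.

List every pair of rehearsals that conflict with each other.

Chamber Session & Rhythm Overdub, Rhythm Mixing & Tech Run-through, Rhythm Mixing & Vocals Tracking, Tech Run-through & Vocals Tracking

Sorted by start: Strings Run-through, Rhythm Mixing, Tech Run-through, Vocals Tracking, Chamber Mixing, Rhythm Overdub, Chamber Session.
Rhythm Mixing starts exactly when Strings Run-through ends (back-to-back, no overlap), so Strings Run-through has no further overlaps.
Tech Run-through starts before Rhythm Mixing ends → Rhythm Mixing and Tech Run-through overlap.
Vocals Tracking starts before Rhythm Mixing ends → Rhythm Mixing and Vocals Tracking overlap.
Chamber Mixing starts after Rhythm Mixing ends, so Rhythm Mixing has no further overlaps.
Vocals Tracking starts before Tech Run-through ends → Tech Run-through and Vocals Tracking overlap.
Chamber Mixing starts after Tech Run-through ends, so Tech Run-through has no further overlaps.
Chamber Mixing starts after Vocals Tracking ends, so Vocals Tracking has no further overlaps.
Rhythm Overdub starts after Chamber Mixing ends, so Chamber Mixing has no further overlaps.
Chamber Session starts before Rhythm Overdub ends → Rhythm Overdub and Chamber Session overlap.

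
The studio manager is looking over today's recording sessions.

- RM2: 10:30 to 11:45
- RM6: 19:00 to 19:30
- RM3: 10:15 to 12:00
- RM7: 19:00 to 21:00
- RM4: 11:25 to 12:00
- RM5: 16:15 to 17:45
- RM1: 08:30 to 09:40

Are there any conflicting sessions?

Yes

Sorted by start: RM1, RM3, RM2, RM4, RM5, RM6, RM7.
RM3 starts after RM1 ends — done with RM1.
RM2 starts before RM3 ends → RM3 and RM2 overlap.
That's a conflict, so the schedule is not conflict-free.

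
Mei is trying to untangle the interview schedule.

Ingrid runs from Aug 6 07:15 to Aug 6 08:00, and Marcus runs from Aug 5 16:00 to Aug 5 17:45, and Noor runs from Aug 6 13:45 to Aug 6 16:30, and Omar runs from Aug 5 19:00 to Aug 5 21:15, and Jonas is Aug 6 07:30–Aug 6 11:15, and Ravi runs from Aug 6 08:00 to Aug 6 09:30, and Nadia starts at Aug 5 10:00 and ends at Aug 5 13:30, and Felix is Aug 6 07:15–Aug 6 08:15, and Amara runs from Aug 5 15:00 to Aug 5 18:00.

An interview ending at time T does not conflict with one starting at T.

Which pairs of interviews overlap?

Check each pair: they overlap iff neither finishes before the other starts.
Sorted by start: Nadia, Amara, Marcus, Omar, Felix, Ingrid, Jonas, Ravi, Noor.
Amara starts after Nadia ends, so Nadia has no further overlaps.
Marcus starts before Amara ends → Amara and Marcus overlap.
Omar starts after Amara ends, so Amara has no further overlaps.
Omar starts after Marcus ends, so Marcus has no further overlaps.
Felix starts after Omar ends, so Omar has no further overlaps.
Ingrid starts before Felix ends → Felix and Ingrid overlap.
Jonas starts before Felix ends → Felix and Jonas overlap.
Ravi starts before Felix ends → Felix and Ravi overlap.
Noor starts after Felix ends.
Jonas starts before Ingrid ends → Ingrid and Jonas overlap.
Ravi starts exactly when Ingrid ends (back-to-back, no overlap), so Ingrid has no further overlaps.
Ravi starts before Jonas ends → Jonas and Ravi overlap.
Noor starts after Jonas ends.
Noor starts after Ravi ends.

Amara & Marcus, Felix & Ingrid, Felix & Jonas, Felix & Ravi, Ingrid & Jonas, Jonas & Ravi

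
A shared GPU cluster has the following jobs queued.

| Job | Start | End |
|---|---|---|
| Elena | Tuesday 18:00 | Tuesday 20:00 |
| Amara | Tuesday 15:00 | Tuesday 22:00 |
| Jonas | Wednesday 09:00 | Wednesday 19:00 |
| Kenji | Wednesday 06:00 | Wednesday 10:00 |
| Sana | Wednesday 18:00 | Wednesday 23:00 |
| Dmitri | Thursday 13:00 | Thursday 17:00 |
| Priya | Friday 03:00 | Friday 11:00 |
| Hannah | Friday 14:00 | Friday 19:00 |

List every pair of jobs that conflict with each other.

Amara & Elena, Jonas & Kenji, Jonas & Sana

Sorted by start: Amara, Elena, Kenji, Jonas, Sana, Dmitri, Priya, Hannah.
Elena starts before Amara ends → Amara and Elena overlap.
Kenji starts after Amara ends, so nothing later overlaps Amara either.
Kenji starts after Elena ends, so nothing later overlaps Elena either.
Jonas starts before Kenji ends → Kenji and Jonas overlap.
Sana starts after Kenji ends, so nothing later overlaps Kenji either.
Sana starts before Jonas ends → Jonas and Sana overlap.
Dmitri starts after Jonas ends, so nothing later overlaps Jonas either.
Dmitri starts after Sana ends, so nothing later overlaps Sana either.
Priya starts after Dmitri ends, so nothing later overlaps Dmitri either.
Hannah starts after Priya ends.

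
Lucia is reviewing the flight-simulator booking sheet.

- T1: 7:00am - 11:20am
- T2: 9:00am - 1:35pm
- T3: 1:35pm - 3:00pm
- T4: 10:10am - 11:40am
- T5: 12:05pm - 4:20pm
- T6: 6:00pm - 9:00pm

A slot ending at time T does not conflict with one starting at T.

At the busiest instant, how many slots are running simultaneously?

3

Sort all start/end points and keep a running count:
7:00am start T1 → 1
9:00am start T2 → 2
10:10am start T4 → 3
11:20am end T1 → 2
11:40am end T4 → 1
12:05pm start T5 → 2
1:35pm end T2 → 1
1:35pm start T3 → 2
3:00pm end T3 → 1
4:20pm end T5 → 0
6:00pm start T6 → 1
9:00pm end T6 → 0
Peak is 3, at 10:10am (T1, T2, T4).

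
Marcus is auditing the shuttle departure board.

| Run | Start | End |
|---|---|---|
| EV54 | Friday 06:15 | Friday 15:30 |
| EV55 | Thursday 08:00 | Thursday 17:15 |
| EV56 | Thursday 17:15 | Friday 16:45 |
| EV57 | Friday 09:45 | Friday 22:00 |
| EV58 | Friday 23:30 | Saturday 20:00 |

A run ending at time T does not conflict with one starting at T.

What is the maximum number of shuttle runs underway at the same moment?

3

Sweep the timeline, counting +1 at each start and −1 at each end (ends before starts at a tie):
Thursday 08:00 start EV55 → 1
Thursday 17:15 end EV55 → 0
Thursday 17:15 start EV56 → 1
Friday 06:15 start EV54 → 2
Friday 09:45 start EV57 → 3
Friday 15:30 end EV54 → 2
Friday 16:45 end EV56 → 1
Friday 22:00 end EV57 → 0
Friday 23:30 start EV58 → 1
Saturday 20:00 end EV58 → 0
Peak is 3, at Friday 09:45 (EV54, EV56, EV57).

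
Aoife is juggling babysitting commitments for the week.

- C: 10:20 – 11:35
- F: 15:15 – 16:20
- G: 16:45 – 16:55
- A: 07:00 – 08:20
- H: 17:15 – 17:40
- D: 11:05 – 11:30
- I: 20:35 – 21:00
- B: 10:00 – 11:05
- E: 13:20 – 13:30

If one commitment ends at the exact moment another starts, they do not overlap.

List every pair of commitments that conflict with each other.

Sorted by start: A, B, C, D, E, F, G, H, I.
B starts after A ends; A is clear from here.
C starts before B ends → B and C overlap.
D starts exactly when B ends (back-to-back, no overlap); B is clear from here.
D starts before C ends → C and D overlap.
E starts after C ends; C is clear from here.
E starts after D ends; D is clear from here.
F starts after E ends; E is clear from here.
G starts after F ends; F is clear from here.
H starts after G ends; G is clear from here.
I starts after H ends.

B & C, C & D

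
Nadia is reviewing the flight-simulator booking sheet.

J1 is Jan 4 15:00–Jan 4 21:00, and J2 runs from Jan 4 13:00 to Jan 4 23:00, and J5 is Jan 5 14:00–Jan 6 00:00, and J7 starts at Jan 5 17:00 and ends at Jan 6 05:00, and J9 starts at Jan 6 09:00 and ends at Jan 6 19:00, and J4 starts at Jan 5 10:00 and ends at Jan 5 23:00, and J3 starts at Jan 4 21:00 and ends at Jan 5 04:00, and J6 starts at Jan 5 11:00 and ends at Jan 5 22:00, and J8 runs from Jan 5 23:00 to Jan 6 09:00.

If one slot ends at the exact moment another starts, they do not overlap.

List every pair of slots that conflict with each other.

J1 & J2, J2 & J3, J4 & J5, J4 & J6, J4 & J7, J5 & J6, J5 & J7, J5 & J8, J6 & J7, J7 & J8

Sorted by start: J2, J1, J3, J4, J6, J5, J7, J8, J9.
J1 starts before J2 ends → J2 and J1 overlap.
J3 starts before J2 ends → J2 and J3 overlap.
J4 starts after J2 ends; J2 is clear from here.
J3 starts exactly when J1 ends (back-to-back, no overlap); J1 is clear from here.
J4 starts after J3 ends; J3 is clear from here.
J6 starts before J4 ends → J4 and J6 overlap.
J5 starts before J4 ends → J4 and J5 overlap.
J7 starts before J4 ends → J4 and J7 overlap.
J8 starts exactly when J4 ends (back-to-back, no overlap); J4 is clear from here.
J5 starts before J6 ends → J6 and J5 overlap.
J7 starts before J6 ends → J6 and J7 overlap.
J8 starts after J6 ends; J6 is clear from here.
J7 starts before J5 ends → J5 and J7 overlap.
J8 starts before J5 ends → J5 and J8 overlap.
J9 starts after J5 ends.
J8 starts before J7 ends → J7 and J8 overlap.
J9 starts after J7 ends.
J9 starts exactly when J8 ends (back-to-back, no overlap).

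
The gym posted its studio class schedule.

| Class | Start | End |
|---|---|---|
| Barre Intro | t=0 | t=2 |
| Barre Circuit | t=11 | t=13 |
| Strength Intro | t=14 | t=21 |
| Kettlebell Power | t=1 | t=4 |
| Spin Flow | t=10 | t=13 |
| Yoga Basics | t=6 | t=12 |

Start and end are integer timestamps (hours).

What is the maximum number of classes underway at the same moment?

3

Sort all start/end points and keep a running count:
t=0 start Barre Intro → 1
t=1 start Kettlebell Power → 2
t=2 end Barre Intro → 1
t=4 end Kettlebell Power → 0
t=6 start Yoga Basics → 1
t=10 start Spin Flow → 2
t=11 start Barre Circuit → 3
t=12 end Yoga Basics → 2
t=13 end Barre Circuit → 1
t=13 end Spin Flow → 0
t=14 start Strength Intro → 1
t=21 end Strength Intro → 0
Peak is 3, at t=11 (Barre Circuit, Spin Flow, Yoga Basics).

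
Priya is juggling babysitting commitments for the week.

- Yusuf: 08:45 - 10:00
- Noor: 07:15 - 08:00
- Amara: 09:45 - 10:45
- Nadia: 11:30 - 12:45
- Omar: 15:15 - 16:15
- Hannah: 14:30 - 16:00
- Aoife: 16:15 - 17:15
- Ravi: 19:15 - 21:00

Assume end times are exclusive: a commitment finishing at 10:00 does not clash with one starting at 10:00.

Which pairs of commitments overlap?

Sorted by start: Noor, Yusuf, Amara, Nadia, Hannah, Omar, Aoife, Ravi.
Yusuf starts after Noor ends, so Noor has no further overlaps.
Amara starts before Yusuf ends → Yusuf and Amara overlap.
Nadia starts after Yusuf ends, so Yusuf has no further overlaps.
Nadia starts after Amara ends, so Amara has no further overlaps.
Hannah starts after Nadia ends, so Nadia has no further overlaps.
Omar starts before Hannah ends → Hannah and Omar overlap.
Aoife starts after Hannah ends, so Hannah has no further overlaps.
Aoife starts exactly when Omar ends (back-to-back, no overlap), so Omar has no further overlaps.
Ravi starts after Aoife ends.

Amara & Yusuf, Hannah & Omar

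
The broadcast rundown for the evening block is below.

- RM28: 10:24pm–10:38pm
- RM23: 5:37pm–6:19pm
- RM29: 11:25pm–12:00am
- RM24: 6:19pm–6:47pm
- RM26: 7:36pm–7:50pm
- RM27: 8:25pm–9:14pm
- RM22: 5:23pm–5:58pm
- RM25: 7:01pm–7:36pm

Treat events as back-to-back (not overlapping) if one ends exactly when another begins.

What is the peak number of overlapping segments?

Walk through starts and ends in time order (an end at T is processed before a start at T):
5:23pm start RM22 → 1
5:37pm start RM23 → 2
5:58pm end RM22 → 1
6:19pm end RM23 → 0
6:19pm start RM24 → 1
6:47pm end RM24 → 0
7:01pm start RM25 → 1
7:36pm end RM25 → 0
7:36pm start RM26 → 1
7:50pm end RM26 → 0
8:25pm start RM27 → 1
9:14pm end RM27 → 0
10:24pm start RM28 → 1
10:38pm end RM28 → 0
11:25pm start RM29 → 1
12:00am end RM29 → 0
Peak is 2, at 5:37pm (RM22, RM23).

2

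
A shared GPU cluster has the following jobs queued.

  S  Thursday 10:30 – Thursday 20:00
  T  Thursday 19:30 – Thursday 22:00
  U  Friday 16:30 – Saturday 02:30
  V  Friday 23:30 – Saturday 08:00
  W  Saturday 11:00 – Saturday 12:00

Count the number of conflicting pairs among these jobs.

2

Sorted by start: S, T, U, V, W.
T starts before S ends → S and T overlap.
U starts after S ends, so S has no further overlaps.
U starts after T ends, so T has no further overlaps.
V starts before U ends → U and V overlap.
W starts after U ends.
W starts after V ends.
Overlapping pairs: S & T, U & V — 2 in total.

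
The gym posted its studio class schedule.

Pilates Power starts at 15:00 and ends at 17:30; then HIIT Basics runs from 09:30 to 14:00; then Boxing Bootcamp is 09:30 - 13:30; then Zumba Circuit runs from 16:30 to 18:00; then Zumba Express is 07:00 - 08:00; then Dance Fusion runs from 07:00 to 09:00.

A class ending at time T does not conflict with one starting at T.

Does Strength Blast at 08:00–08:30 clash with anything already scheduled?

Dance Fusion: starts 07:00 before Strength Blast ends 08:30, and ends 09:00 after Strength Blast starts 08:00 → overlap.
Zumba Express: ends 08:00 at or before Strength Blast starts 08:00 → clear.
HIIT Basics: starts 09:30 at or after Strength Blast ends 08:30 → clear.
Boxing Bootcamp: starts 09:30 at or after Strength Blast ends 08:30 → clear.
Pilates Power: starts 15:00 at or after Strength Blast ends 08:30 → clear.
Zumba Circuit: starts 16:30 at or after Strength Blast ends 08:30 → clear.
Strength Blast overlaps Dance Fusion.

Yes — it overlaps Dance Fusion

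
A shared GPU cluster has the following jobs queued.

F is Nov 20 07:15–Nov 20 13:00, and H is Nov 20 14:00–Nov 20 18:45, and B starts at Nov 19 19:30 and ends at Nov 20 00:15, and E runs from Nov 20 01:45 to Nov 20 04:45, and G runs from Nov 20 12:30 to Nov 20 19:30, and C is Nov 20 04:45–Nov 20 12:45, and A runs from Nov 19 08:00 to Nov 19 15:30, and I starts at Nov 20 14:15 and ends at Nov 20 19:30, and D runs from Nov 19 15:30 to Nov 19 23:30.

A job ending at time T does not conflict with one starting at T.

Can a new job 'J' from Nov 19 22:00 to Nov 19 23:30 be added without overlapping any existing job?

No — it overlaps B, D

A: ends Nov 19 15:30 at or before J starts Nov 19 22:00 → clear.
D: starts Nov 19 15:30 before J ends Nov 19 23:30, and ends Nov 19 23:30 after J starts Nov 19 22:00 → overlap.
B: starts Nov 19 19:30 before J ends Nov 19 23:30, and ends Nov 20 00:15 after J starts Nov 19 22:00 → overlap.
E: starts Nov 20 01:45 at or after J ends Nov 19 23:30 → clear.
C: starts Nov 20 04:45 at or after J ends Nov 19 23:30 → clear.
F: starts Nov 20 07:15 at or after J ends Nov 19 23:30 → clear.
G: starts Nov 20 12:30 at or after J ends Nov 19 23:30 → clear.
H: starts Nov 20 14:00 at or after J ends Nov 19 23:30 → clear.
I: starts Nov 20 14:15 at or after J ends Nov 19 23:30 → clear.
J overlaps B, D.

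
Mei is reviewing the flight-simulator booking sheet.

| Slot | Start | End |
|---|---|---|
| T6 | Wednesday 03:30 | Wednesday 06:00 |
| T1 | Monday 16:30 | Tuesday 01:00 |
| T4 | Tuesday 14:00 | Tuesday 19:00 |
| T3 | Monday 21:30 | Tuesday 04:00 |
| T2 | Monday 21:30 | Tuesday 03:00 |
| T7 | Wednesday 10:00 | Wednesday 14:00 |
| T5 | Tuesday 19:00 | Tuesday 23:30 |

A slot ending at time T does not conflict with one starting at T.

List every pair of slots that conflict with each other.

Sorted by start: T1, T2, T3, T4, T5, T6, T7.
T2 starts before T1 ends → T1 and T2 overlap.
T3 starts before T1 ends → T1 and T3 overlap.
T4 starts after T1 ends, so nothing later overlaps T1 either.
T3 starts before T2 ends → T2 and T3 overlap.
T4 starts after T2 ends, so nothing later overlaps T2 either.
T4 starts after T3 ends, so nothing later overlaps T3 either.
T5 starts exactly when T4 ends (back-to-back, no overlap), so nothing later overlaps T4 either.
T6 starts after T5 ends, so nothing later overlaps T5 either.
T7 starts after T6 ends.

T1 & T2, T1 & T3, T2 & T3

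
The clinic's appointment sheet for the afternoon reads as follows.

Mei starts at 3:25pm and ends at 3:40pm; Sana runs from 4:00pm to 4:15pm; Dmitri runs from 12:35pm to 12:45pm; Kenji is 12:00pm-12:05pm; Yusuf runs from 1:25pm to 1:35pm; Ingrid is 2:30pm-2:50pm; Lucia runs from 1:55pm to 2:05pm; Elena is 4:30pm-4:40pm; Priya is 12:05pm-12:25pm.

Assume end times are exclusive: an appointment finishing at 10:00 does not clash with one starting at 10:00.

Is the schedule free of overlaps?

Check each pair: they overlap iff neither finishes before the other starts.
Sorted by start: Kenji, Priya, Dmitri, Yusuf, Lucia, Ingrid, Mei, Sana, Elena.
Priya starts exactly when Kenji ends (back-to-back, no overlap) — done with Kenji.
Dmitri starts after Priya ends — done with Priya.
Yusuf starts after Dmitri ends — done with Dmitri.
Lucia starts after Yusuf ends — done with Yusuf.
Ingrid starts after Lucia ends — done with Lucia.
Mei starts after Ingrid ends — done with Ingrid.
Sana starts after Mei ends — done with Mei.
Elena starts after Sana ends.
Every pair is clear; the schedule has no overlaps.

Yes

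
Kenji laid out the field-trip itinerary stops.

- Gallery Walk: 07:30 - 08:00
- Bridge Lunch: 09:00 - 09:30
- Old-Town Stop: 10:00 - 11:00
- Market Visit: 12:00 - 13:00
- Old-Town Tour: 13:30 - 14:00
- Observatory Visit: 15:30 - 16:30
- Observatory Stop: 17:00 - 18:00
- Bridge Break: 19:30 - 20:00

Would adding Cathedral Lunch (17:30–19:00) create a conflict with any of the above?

Gallery Walk: ends 08:00 at or before Cathedral Lunch starts 17:30 → clear.
Bridge Lunch: ends 09:30 at or before Cathedral Lunch starts 17:30 → clear.
Old-Town Stop: ends 11:00 at or before Cathedral Lunch starts 17:30 → clear.
Market Visit: ends 13:00 at or before Cathedral Lunch starts 17:30 → clear.
Old-Town Tour: ends 14:00 at or before Cathedral Lunch starts 17:30 → clear.
Observatory Visit: ends 16:30 at or before Cathedral Lunch starts 17:30 → clear.
Observatory Stop: starts 17:00 before Cathedral Lunch ends 19:00, and ends 18:00 after Cathedral Lunch starts 17:30 → overlap.
Bridge Break: starts 19:30 at or after Cathedral Lunch ends 19:00 → clear.
Cathedral Lunch overlaps Observatory Stop.

Yes — it overlaps Observatory Stop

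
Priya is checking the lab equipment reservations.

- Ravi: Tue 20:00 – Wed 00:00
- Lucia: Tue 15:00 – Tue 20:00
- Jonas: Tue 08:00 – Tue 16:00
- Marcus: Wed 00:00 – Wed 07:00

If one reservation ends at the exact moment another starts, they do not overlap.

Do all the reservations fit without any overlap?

No

Sorted by start: Jonas, Lucia, Ravi, Marcus.
Lucia starts before Jonas ends → Jonas and Lucia overlap.
That's a conflict, so the schedule is not conflict-free.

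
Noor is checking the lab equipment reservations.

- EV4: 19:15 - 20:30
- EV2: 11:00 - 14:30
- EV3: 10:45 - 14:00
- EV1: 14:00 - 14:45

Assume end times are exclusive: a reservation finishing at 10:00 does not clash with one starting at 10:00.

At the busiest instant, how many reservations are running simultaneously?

Sort all start/end points and keep a running count:
10:45 start EV3 → 1
11:00 start EV2 → 2
14:00 end EV3 → 1
14:00 start EV1 → 2
14:30 end EV2 → 1
14:45 end EV1 → 0
19:15 start EV4 → 1
20:30 end EV4 → 0
Peak is 2, at 11:00 (EV2, EV3).

2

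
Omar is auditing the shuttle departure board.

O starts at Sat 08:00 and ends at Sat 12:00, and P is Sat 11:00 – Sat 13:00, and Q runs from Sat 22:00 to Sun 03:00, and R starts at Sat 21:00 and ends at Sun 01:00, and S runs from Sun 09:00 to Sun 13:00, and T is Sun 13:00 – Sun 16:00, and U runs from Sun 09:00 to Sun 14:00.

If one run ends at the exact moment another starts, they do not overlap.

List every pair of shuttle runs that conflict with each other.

O & P, Q & R, S & U, T & U

Sorted by start: O, P, R, Q, S, U, T.
P starts before O ends → O and P overlap.
R starts after O ends; O is clear from here.
R starts after P ends; P is clear from here.
Q starts before R ends → R and Q overlap.
S starts after R ends; R is clear from here.
S starts after Q ends; Q is clear from here.
U starts before S ends → S and U overlap.
T starts exactly when S ends (back-to-back, no overlap).
T starts before U ends → U and T overlap.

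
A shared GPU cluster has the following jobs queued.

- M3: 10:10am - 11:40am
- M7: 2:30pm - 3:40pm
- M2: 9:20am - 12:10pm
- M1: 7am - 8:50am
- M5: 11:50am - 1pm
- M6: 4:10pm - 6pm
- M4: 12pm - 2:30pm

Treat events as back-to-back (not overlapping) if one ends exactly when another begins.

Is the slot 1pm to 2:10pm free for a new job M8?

M1: ends 8:50am at or before M8 starts 1pm → clear.
M2: ends 12:10pm at or before M8 starts 1pm → clear.
M3: ends 11:40am at or before M8 starts 1pm → clear.
M5: ends 1pm at or before M8 starts 1pm → clear.
M4: starts 12pm before M8 ends 2:10pm, and ends 2:30pm after M8 starts 1pm → overlap.
M7: starts 2:30pm at or after M8 ends 2:10pm → clear.
M6: starts 4:10pm at or after M8 ends 2:10pm → clear.
M8 overlaps M4.

No — it overlaps M4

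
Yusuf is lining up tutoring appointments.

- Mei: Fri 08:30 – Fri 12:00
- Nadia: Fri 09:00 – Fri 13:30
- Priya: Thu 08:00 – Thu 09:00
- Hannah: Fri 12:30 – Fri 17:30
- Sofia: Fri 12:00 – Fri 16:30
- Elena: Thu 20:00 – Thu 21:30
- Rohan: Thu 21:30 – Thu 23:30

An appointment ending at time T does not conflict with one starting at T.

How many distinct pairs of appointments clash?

4

Sorted by start: Priya, Elena, Rohan, Mei, Nadia, Sofia, Hannah.
Elena starts after Priya ends; Priya is clear from here.
Rohan starts exactly when Elena ends (back-to-back, no overlap); Elena is clear from here.
Mei starts after Rohan ends; Rohan is clear from here.
Nadia starts before Mei ends → Mei and Nadia overlap.
Sofia starts exactly when Mei ends (back-to-back, no overlap); Mei is clear from here.
Sofia starts before Nadia ends → Nadia and Sofia overlap.
Hannah starts before Nadia ends → Nadia and Hannah overlap.
Hannah starts before Sofia ends → Sofia and Hannah overlap.
Overlapping pairs: Hannah & Nadia, Hannah & Sofia, Mei & Nadia, Nadia & Sofia — 4 in total.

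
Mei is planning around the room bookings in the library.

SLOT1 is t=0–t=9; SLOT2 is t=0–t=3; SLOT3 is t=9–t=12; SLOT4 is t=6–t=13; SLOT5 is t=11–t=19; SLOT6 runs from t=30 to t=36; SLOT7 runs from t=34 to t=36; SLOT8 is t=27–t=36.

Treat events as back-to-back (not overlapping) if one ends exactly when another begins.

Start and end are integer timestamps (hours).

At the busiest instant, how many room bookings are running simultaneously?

3

Sort all start/end points and keep a running count:
t=0 start SLOT1 → 1
t=0 start SLOT2 → 2
t=3 end SLOT2 → 1
t=6 start SLOT4 → 2
t=9 end SLOT1 → 1
t=9 start SLOT3 → 2
t=11 start SLOT5 → 3
t=12 end SLOT3 → 2
t=13 end SLOT4 → 1
t=19 end SLOT5 → 0
t=27 start SLOT8 → 1
t=30 start SLOT6 → 2
t=34 start SLOT7 → 3
t=36 end SLOT6 → 2
t=36 end SLOT7 → 1
t=36 end SLOT8 → 0
Peak is 3, at t=11 (SLOT3, SLOT4, SLOT5).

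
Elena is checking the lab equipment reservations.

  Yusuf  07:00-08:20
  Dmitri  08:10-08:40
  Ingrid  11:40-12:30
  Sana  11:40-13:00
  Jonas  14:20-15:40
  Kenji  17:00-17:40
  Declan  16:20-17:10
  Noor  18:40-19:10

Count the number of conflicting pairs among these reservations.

Sorted by start: Yusuf, Dmitri, Ingrid, Sana, Jonas, Declan, Kenji, Noor.
Dmitri starts before Yusuf ends → Yusuf and Dmitri overlap.
Ingrid starts after Yusuf ends, so Yusuf has no further overlaps.
Ingrid starts after Dmitri ends, so Dmitri has no further overlaps.
Sana starts before Ingrid ends → Ingrid and Sana overlap.
Jonas starts after Ingrid ends, so Ingrid has no further overlaps.
Jonas starts after Sana ends, so Sana has no further overlaps.
Declan starts after Jonas ends, so Jonas has no further overlaps.
Kenji starts before Declan ends → Declan and Kenji overlap.
Noor starts after Declan ends.
Noor starts after Kenji ends.
Overlapping pairs: Declan & Kenji, Dmitri & Yusuf, Ingrid & Sana — 3 in total.

3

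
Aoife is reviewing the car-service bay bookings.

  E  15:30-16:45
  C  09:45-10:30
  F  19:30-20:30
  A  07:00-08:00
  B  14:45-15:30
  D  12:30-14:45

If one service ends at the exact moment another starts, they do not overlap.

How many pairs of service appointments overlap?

0

Sorted by start: A, C, D, B, E, F.
C starts after A ends; A is clear from here.
D starts after C ends; C is clear from here.
B starts exactly when D ends (back-to-back, no overlap); D is clear from here.
E starts exactly when B ends (back-to-back, no overlap); B is clear from here.
F starts after E ends.
No pair overlaps.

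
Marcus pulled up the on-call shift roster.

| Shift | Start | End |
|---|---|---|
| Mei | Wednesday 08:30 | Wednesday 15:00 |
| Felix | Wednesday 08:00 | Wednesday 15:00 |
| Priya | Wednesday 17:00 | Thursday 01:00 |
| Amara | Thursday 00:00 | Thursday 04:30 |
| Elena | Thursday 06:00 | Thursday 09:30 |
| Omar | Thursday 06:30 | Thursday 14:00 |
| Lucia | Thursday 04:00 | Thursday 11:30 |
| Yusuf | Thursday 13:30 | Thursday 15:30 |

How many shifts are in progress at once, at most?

Walk through starts and ends in time order (an end at T is processed before a start at T):
Wednesday 08:00 start Felix → 1
Wednesday 08:30 start Mei → 2
Wednesday 15:00 end Felix → 1
Wednesday 15:00 end Mei → 0
Wednesday 17:00 start Priya → 1
Thursday 00:00 start Amara → 2
Thursday 01:00 end Priya → 1
Thursday 04:00 start Lucia → 2
Thursday 04:30 end Amara → 1
Thursday 06:00 start Elena → 2
Thursday 06:30 start Omar → 3
Thursday 09:30 end Elena → 2
Thursday 11:30 end Lucia → 1
Thursday 13:30 start Yusuf → 2
Thursday 14:00 end Omar → 1
Thursday 15:30 end Yusuf → 0
Peak is 3, at Thursday 06:30 (Elena, Lucia, Omar).

3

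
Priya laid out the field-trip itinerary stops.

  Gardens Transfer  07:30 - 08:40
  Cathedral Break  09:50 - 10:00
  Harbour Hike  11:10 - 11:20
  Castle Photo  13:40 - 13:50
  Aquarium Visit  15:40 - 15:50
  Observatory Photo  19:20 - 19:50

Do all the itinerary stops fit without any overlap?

Sorted by start: Gardens Transfer, Cathedral Break, Harbour Hike, Castle Photo, Aquarium Visit, Observatory Photo.
Cathedral Break starts after Gardens Transfer ends, so Gardens Transfer has no further overlaps.
Harbour Hike starts after Cathedral Break ends, so Cathedral Break has no further overlaps.
Castle Photo starts after Harbour Hike ends, so Harbour Hike has no further overlaps.
Aquarium Visit starts after Castle Photo ends, so Castle Photo has no further overlaps.
Observatory Photo starts after Aquarium Visit ends.
Every pair is clear; the schedule has no overlaps.

Yes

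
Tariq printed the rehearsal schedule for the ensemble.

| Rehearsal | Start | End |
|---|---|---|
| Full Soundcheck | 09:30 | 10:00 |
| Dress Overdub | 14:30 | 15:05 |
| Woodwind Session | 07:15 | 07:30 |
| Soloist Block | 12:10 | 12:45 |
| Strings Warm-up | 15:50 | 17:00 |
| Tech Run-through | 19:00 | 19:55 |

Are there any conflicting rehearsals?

Two intervals overlap when each starts before the other ends.
Sorted by start: Woodwind Session, Full Soundcheck, Soloist Block, Dress Overdub, Strings Warm-up, Tech Run-through.
Full Soundcheck starts after Woodwind Session ends, so nothing later overlaps Woodwind Session either.
Soloist Block starts after Full Soundcheck ends, so nothing later overlaps Full Soundcheck either.
Dress Overdub starts after Soloist Block ends, so nothing later overlaps Soloist Block either.
Strings Warm-up starts after Dress Overdub ends, so nothing later overlaps Dress Overdub either.
Tech Run-through starts after Strings Warm-up ends.
Every pair is clear; the schedule has no overlaps.

No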